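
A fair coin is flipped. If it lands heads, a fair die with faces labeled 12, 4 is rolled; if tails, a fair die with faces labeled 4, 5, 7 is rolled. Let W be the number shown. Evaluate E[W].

20/3

E[W | heads] = (12+4)/2 = 8.
E[W | tails] = (4+5+7)/3 = 16/3.
By the law of total expectation,
E[W] = (1/2)·(8) + (1/2)·(16/3) = 20/3.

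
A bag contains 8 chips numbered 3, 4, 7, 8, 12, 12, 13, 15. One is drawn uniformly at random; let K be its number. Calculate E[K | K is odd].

19/2

P(K is odd) = 1/2.
Σ over the event: 3·1/8 + 7·1/8 + 13·1/8 + 15·1/8 = 19/4.
E[K | K is odd] = (19/4) / (1/2) = 19/2.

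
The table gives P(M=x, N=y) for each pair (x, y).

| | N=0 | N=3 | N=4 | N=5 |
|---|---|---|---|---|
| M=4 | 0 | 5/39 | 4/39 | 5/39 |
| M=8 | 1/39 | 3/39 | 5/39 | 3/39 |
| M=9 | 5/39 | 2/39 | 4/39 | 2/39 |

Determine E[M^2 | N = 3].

217/5

P(N = 3) = 10/39.
Σ M^2·P over the event = 16·(5/39) + 64·(3/39) + 81·(2/39) = 434/39.
E[M^2 | N = 3] = (434/39) / (10/39) = 217/5.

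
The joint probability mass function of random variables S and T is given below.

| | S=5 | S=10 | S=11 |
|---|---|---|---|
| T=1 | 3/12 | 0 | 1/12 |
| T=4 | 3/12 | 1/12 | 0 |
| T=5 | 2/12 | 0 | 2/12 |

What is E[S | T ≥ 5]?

8

P(T ≥ 5) = 1/3.
Σ S·P over the event = 5·(2/12) + 11·(2/12) = 8/3.
E[S | T ≥ 5] = (8/3) / (1/3) = 8.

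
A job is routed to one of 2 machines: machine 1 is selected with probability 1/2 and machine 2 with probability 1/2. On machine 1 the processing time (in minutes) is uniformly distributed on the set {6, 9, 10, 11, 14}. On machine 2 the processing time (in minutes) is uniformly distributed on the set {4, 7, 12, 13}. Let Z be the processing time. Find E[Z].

19/2

E[Z | machine 1] = (6+9+10+11+14)/5 = 10.
E[Z | machine 2] = (4+7+12+13)/4 = 9.
E[Z] = (1/2)·(10) + (1/2)·(9) = 19/2.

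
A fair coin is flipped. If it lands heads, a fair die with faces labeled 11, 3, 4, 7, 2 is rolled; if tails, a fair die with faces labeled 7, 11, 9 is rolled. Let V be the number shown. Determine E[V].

36/5

E[V | heads] = (11+3+4+7+2)/5 = 27/5.
E[V | tails] = (7+11+9)/3 = 9.
By the law of total expectation,
E[V] = (1/2)·(27/5) + (1/2)·(9) = 36/5.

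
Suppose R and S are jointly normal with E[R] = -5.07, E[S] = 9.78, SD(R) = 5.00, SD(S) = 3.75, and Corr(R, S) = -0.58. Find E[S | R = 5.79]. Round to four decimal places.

For a bivariate normal, E[S | R=x] = μ_S + ρ·(σ_S/σ_R)·(x − μ_R).
E[S | R=5.79] = 9.78 + (-0.58)·(3.75/5.00)·(5.79 − (-5.07)) = 9.78 + (-0.435)·(10.86) = 5.0559.

5.0559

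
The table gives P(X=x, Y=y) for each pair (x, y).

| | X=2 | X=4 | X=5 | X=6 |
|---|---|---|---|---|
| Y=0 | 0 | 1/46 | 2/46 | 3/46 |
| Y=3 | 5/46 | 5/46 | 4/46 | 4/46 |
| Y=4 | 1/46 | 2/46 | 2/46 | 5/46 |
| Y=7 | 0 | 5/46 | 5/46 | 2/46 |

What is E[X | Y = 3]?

P(Y = 3) = 9/23.
Σ X·P over the event = 2·(5/46) + 4·(5/46) + 5·(4/46) + 6·(4/46) = 37/23.
E[X | Y = 3] = (37/23) / (9/23) = 37/9.

37/9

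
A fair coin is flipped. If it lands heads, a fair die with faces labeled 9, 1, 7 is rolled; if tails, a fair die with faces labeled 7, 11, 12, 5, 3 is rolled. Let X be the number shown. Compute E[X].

E[X | heads] = (9+1+7)/3 = 17/3.
E[X | tails] = (7+11+12+5+3)/5 = 38/5.
By the law of total expectation,
E[X] = (1/2)·(17/3) + (1/2)·(38/5) = 199/30.

199/30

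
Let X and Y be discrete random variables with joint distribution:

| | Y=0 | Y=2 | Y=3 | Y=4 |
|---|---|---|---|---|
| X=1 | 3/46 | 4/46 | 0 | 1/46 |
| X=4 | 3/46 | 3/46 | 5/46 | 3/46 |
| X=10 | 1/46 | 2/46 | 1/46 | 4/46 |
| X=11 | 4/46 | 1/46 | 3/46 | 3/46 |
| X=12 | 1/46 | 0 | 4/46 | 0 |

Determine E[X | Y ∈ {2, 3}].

P(Y ∈ {2, 3}) = 1/2.
Σ X·P over the event = 1·(4/46) + 4·(3/46) + 4·(5/46) + 10·(2/46) + 10·(1/46) + 11·(1/46) + 11·(3/46) + 12·(4/46) = 79/23.
E[X | Y ∈ {2, 3}] = (79/23) / (1/2) = 158/23.

158/23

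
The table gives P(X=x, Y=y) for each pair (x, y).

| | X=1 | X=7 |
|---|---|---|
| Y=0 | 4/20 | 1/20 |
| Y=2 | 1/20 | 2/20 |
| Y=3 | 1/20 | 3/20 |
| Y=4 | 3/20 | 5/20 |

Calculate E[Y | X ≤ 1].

P(X ≤ 1) = 9/20.
Σ Y·P over the event = 0·(4/20) + 2·(1/20) + 3·(1/20) + 4·(3/20) = 17/20.
E[Y | X ≤ 1] = (17/20) / (9/20) = 17/9.

17/9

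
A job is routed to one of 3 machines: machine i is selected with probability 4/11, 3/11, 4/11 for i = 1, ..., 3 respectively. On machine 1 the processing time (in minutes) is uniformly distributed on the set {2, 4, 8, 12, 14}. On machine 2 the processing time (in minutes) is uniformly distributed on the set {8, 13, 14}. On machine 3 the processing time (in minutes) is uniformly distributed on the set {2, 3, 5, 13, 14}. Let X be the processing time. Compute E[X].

E[X | machine 1] = (2+4+8+12+14)/5 = 8.
E[X | machine 2] = (8+13+14)/3 = 35/3.
E[X | machine 3] = (2+3+5+13+14)/5 = 37/5.
By the law of total expectation,
E[X] = (4/11)·(8) + (3/11)·(35/3) + (4/11)·(37/5) = 483/55.

483/55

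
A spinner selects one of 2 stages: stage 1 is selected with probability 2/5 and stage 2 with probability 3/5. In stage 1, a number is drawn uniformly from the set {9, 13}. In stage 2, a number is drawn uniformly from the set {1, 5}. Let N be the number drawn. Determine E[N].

31/5

E[N | stage 1] = (9+13)/2 = 11.
E[N | stage 2] = (1+5)/2 = 3.
By the law of total expectation,
E[N] = (2/5)·(11) + (3/5)·(3) = 31/5.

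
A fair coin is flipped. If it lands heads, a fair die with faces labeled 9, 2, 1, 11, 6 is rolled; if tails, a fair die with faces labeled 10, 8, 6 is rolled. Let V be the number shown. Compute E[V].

69/10

E[V | heads] = (9+2+1+11+6)/5 = 29/5.
E[V | tails] = (10+8+6)/3 = 8.
By the law of total expectation,
E[V] = (1/2)·(29/5) + (1/2)·(8) = 69/10.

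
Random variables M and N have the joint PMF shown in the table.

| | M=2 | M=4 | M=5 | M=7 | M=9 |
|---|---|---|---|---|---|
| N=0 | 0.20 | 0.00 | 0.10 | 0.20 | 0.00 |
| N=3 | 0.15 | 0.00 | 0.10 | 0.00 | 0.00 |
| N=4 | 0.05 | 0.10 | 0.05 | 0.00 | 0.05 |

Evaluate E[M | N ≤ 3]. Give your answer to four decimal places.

4.1333

P(N ≤ 3) = 0.75.
Σ M·P over the event = 2·(0.20) + 2·(0.15) + 5·(0.10) + 5·(0.10) + 7·(0.20) = 3.10.
E[M | N ≤ 3] = (3.10) / (0.75) = 4.1333.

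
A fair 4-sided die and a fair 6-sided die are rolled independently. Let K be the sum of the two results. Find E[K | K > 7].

26/3

P(K > 7) = 1/4.
Σ over the event: 8·1/8 + 9·1/12 + 10·1/24 = 13/6.
E[K | K > 7] = (13/6) / (1/4) = 26/3.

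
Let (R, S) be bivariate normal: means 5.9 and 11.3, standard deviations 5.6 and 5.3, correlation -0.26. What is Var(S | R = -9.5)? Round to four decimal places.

For a bivariate normal, Var(S | R=x) = σ_S²(1 − ρ²).
Var(S | R=-9.5) = (5.3)²·(1 − (-0.26)²) = 28.09·0.9324 = 26.1911.

26.1911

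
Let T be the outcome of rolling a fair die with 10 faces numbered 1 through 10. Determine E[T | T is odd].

5

Given T is odd, T is equally likely to be any of {1, 3, 5, 7, 9}.
E[T | T is odd] = (1 + 3 + 5 + 7 + 9) / 5 = 5.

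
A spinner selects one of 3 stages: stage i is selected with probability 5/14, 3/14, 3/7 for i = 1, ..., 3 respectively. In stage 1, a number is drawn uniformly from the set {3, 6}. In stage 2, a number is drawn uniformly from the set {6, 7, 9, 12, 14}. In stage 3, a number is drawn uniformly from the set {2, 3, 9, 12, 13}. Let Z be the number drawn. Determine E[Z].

E[Z | stage 1] = (3+6)/2 = 9/2.
E[Z | stage 2] = (6+7+9+12+14)/5 = 48/5.
E[Z | stage 3] = (2+3+9+12+13)/5 = 39/5.
E[Z] = (5/14)·(9/2) + (3/14)·(48/5) + (3/7)·(39/5) = 981/140.

981/140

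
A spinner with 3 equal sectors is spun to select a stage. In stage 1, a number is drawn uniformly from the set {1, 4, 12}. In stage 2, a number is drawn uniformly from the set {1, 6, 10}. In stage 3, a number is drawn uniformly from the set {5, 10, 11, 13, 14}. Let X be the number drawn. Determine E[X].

E[X | stage 1] = (1+4+12)/3 = 17/3.
E[X | stage 2] = (1+6+10)/3 = 17/3.
E[X | stage 3] = (5+10+11+13+14)/5 = 53/5.
By the law of total expectation,
E[X] = (1/3)·(17/3) + (1/3)·(17/3) + (1/3)·(53/5) = 329/45.

329/45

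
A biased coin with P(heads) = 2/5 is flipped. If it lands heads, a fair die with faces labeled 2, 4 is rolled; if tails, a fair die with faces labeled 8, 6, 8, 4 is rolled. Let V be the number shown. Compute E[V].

E[V | heads] = (2+4)/2 = 3.
E[V | tails] = (8+6+8+4)/4 = 13/2.
E[V] = (2/5)·(3) + (3/5)·(13/2) = 51/10.

51/10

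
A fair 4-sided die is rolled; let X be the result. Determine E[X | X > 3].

4

Given X > 3, X is equally likely to be any of {4}.
E[X | X > 3] = (4) / 1 = 4.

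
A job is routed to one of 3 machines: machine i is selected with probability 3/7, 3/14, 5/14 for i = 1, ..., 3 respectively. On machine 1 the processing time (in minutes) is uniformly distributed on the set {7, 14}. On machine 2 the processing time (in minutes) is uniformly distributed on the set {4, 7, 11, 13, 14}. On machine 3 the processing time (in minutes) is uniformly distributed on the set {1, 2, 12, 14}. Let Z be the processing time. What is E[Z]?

E[Z | machine 1] = (7+14)/2 = 21/2.
E[Z | machine 2] = (4+7+11+13+14)/5 = 49/5.
E[Z | machine 3] = (1+2+12+14)/4 = 29/4.
By the law of total expectation,
E[Z] = (3/7)·(21/2) + (3/14)·(49/5) + (5/14)·(29/4) = 2573/280.

2573/280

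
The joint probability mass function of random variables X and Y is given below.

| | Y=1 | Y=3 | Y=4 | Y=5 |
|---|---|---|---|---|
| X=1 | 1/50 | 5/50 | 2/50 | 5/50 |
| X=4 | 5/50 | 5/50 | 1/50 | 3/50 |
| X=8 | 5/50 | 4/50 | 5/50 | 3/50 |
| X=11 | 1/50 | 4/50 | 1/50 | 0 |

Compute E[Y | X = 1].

49/13

P(X = 1) = 13/50.
Σ Y·P over the event = 1·(1/50) + 3·(5/50) + 4·(2/50) + 5·(5/50) = 49/50.
E[Y | X = 1] = (49/50) / (13/50) = 49/13.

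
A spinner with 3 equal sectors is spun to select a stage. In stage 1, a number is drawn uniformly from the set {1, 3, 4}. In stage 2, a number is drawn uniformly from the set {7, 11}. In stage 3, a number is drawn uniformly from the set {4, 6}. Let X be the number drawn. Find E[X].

50/9

E[X | stage 1] = (1+3+4)/3 = 8/3.
E[X | stage 2] = (7+11)/2 = 9.
E[X | stage 3] = (4+6)/2 = 5.
E[X] = (1/3)·(8/3) + (1/3)·(9) + (1/3)·(5) = 50/9.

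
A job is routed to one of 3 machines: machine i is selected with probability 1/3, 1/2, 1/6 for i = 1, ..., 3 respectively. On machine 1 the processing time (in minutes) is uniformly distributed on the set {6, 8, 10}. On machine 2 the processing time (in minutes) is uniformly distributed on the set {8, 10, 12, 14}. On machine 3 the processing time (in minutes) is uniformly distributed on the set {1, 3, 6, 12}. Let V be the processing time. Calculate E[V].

109/12

E[V | machine 1] = (6+8+10)/3 = 8.
E[V | machine 2] = (8+10+12+14)/4 = 11.
E[V | machine 3] = (1+3+6+12)/4 = 11/2.
By the law of total expectation,
E[V] = (1/3)·(8) + (1/2)·(11) + (1/6)·(11/2) = 109/12.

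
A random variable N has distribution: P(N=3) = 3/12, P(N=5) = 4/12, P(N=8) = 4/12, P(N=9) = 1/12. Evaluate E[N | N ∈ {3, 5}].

P(N ∈ {3, 5}) = 7/12.
Σ over the event: 3·1/4 + 5·1/3 = 29/12.
E[N | N ∈ {3, 5}] = (29/12) / (7/12) = 29/7.

29/7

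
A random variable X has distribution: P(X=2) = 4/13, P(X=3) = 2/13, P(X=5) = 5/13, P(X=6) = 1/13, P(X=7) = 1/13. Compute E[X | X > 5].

P(X > 5) = 2/13.
Σ over the event: 6·1/13 + 7·1/13 = 1.
E[X | X > 5] = (1) / (2/13) = 13/2.

13/2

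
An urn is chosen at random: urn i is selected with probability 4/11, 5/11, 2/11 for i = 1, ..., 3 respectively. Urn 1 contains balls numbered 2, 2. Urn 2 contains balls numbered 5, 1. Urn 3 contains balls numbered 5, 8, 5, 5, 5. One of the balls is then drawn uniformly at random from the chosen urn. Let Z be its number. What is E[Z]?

E[Z | urn 1] = (2+2)/2 = 2.
E[Z | urn 2] = (5+1)/2 = 3.
E[Z | urn 3] = (5+8+5+5+5)/5 = 28/5.
By the law of total expectation,
E[Z] = (4/11)·(2) + (5/11)·(3) + (2/11)·(28/5) = 171/55.

171/55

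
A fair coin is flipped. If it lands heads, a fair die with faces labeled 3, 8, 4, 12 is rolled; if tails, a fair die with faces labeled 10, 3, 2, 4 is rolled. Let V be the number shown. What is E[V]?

E[V | heads] = (3+8+4+12)/4 = 27/4.
E[V | tails] = (10+3+2+4)/4 = 19/4.
E[V] = (1/2)·(27/4) + (1/2)·(19/4) = 23/4.

23/4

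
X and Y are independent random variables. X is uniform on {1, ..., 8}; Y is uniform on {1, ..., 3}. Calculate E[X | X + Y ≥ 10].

P(X + Y ≥ 10) = 1/8.
Summing X·P(x,y) over outcomes with X + Y ≥ 10 gives 23/24.
E[X | X + Y ≥ 10] = (23/24) / (1/8) = 23/3.

23/3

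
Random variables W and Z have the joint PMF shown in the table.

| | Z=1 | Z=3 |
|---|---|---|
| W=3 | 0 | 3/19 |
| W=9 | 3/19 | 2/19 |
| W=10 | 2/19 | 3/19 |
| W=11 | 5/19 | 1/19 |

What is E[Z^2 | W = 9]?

21/5

P(W = 9) = 5/19.
Σ Z^2·P over the event = 1·(3/19) + 9·(2/19) = 21/19.
E[Z^2 | W = 9] = (21/19) / (5/19) = 21/5.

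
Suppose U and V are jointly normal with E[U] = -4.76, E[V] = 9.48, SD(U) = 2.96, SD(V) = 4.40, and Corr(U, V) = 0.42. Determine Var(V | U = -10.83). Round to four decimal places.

15.9449

Var(V | U=x) = (1 − ρ²)·σ_V².
Var(V | U=-10.83) = (4.40)²·(1 − (0.42)²) = 19.36·0.8236 = 15.9449.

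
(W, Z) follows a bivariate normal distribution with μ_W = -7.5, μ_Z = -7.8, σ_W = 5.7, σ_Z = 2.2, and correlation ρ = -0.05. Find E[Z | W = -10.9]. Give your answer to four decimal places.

E[Z | W=x] = μ_Z + ρ(σ_Z/σ_W)(x − μ_W) for jointly normal variables.
E[Z | W=-10.9] = -7.8 + (-0.05)·(2.2/5.7)·(-10.9 − (-7.5)) = -7.8 + (-0.019298)·(-3.4) = -7.7344.

-7.7344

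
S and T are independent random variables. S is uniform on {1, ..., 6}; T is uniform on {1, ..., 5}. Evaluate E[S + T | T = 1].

Outcomes with T = 1: (1,1), (2,1), (3,1), (4,1), (5,1), (6,1), each with probability 1/30.
E[S + T | T = 1] = (2 + 3 + 4 + 5 + 6 + 7) / 6 = 9/2.

9/2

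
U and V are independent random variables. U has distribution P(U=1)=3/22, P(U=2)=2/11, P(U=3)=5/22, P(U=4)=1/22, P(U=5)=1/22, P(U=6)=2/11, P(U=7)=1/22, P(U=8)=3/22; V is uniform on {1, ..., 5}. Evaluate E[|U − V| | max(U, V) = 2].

P(max(U, V) = 2) = 1/10.
Summing |U−V|·P(x,y) over outcomes with max(U, V) = 2 gives 7/110.
E[|U − V| | max(U, V) = 2] = (7/110) / (1/10) = 7/11.

7/11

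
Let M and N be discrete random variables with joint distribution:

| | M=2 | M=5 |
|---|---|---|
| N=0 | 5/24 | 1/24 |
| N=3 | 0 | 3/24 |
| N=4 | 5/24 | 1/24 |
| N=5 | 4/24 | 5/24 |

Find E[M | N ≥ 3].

P(N ≥ 3) = 3/4.
Σ M·P over the event = 2·(5/24) + 2·(4/24) + 5·(3/24) + 5·(1/24) + 5·(5/24) = 21/8.
E[M | N ≥ 3] = (21/8) / (3/4) = 7/2.

7/2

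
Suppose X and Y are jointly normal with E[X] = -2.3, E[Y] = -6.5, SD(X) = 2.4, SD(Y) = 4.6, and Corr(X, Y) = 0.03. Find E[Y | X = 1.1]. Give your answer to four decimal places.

The regression of Y on X has slope ρ·σ_Y/σ_X and passes through (μ_X, μ_Y).
E[Y | X=1.1] = -6.5 + (0.03)·(4.6/2.4)·(1.1 − (-2.3)) = -6.5 + (0.0575)·(3.4) = -6.3045.

-6.3045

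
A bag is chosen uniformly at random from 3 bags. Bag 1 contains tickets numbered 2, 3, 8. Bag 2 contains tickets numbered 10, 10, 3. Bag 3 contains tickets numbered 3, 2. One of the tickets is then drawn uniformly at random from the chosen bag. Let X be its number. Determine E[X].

29/6

E[X | bag 1] = (2+3+8)/3 = 13/3.
E[X | bag 2] = (10+10+3)/3 = 23/3.
E[X | bag 3] = (3+2)/2 = 5/2.
By the law of total expectation,
E[X] = (1/3)·(13/3) + (1/3)·(23/3) + (1/3)·(5/2) = 29/6.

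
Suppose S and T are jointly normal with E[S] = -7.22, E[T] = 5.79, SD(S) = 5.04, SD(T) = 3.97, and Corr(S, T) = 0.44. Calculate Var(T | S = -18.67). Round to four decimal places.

The conditional variance in a bivariate normal is σ_T²(1 − ρ²), independent of x.
Var(T | S=-18.67) = (3.97)²·(1 − (0.44)²) = 15.7609·0.8064 = 12.7096.

12.7096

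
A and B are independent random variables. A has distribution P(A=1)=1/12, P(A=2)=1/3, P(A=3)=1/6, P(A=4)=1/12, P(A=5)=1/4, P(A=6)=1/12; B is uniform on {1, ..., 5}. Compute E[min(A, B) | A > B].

61/28

P(A > B) = 7/15.
Summing min(A,B)·P(x,y) over outcomes with A > B gives 61/60.
E[min(A, B) | A > B] = (61/60) / (7/15) = 61/28.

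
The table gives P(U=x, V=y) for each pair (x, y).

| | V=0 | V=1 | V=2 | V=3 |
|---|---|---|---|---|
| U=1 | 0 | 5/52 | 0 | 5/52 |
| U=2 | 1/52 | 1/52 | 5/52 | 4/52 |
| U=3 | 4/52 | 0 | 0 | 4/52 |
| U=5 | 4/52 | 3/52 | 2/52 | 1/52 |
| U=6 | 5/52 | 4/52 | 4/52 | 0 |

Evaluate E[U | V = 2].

4

P(V = 2) = 11/52.
Σ U·P over the event = 2·(5/52) + 5·(2/52) + 6·(4/52) = 11/13.
E[U | V = 2] = (11/13) / (11/52) = 4.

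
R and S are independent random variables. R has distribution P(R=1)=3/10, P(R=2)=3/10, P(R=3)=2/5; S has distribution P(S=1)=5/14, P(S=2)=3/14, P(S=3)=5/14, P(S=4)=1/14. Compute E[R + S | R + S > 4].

P(R + S > 4) = 57/140.
Summing (R+S)·P(x,y) over outcomes with R + S > 4 gives 79/35.
E[R + S | R + S > 4] = (79/35) / (57/140) = 316/57.

316/57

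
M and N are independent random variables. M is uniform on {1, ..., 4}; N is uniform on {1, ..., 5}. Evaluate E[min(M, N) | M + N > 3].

37/17

P(M + N > 3) = 17/20.
Summing min(M,N)·P(x,y) over outcomes with M + N > 3 gives 37/20.
E[min(M, N) | M + N > 3] = (37/20) / (17/20) = 37/17.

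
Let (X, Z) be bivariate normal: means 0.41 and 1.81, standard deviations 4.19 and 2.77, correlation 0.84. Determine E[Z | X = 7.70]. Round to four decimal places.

5.8583

The regression of Z on X has slope ρ·σ_Z/σ_X and passes through (μ_X, μ_Z).
E[Z | X=7.70] = 1.81 + (0.84)·(2.77/4.19)·(7.70 − (0.41)) = 1.81 + (0.55532)·(7.29) = 5.8583.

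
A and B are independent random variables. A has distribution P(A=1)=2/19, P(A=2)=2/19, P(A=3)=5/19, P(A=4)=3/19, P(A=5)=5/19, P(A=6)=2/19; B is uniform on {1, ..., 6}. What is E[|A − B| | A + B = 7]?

P(A + B = 7) = 1/6.
Summing |A−B|·P(x,y) over outcomes with A + B = 7 gives 49/114.
E[|A − B| | A + B = 7] = (49/114) / (1/6) = 49/19.

49/19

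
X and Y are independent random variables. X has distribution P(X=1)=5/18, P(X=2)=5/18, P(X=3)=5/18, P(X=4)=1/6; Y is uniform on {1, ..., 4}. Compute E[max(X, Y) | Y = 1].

P(Y = 1) = 1/4.
Summing max(X,Y)·P(x,y) over outcomes with Y = 1 gives 7/12.
E[max(X, Y) | Y = 1] = (7/12) / (1/4) = 7/3.

7/3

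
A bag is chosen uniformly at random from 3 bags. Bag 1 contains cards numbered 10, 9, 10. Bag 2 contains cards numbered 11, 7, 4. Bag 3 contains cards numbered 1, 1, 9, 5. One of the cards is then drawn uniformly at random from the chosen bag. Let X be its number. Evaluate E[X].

7

E[X | bag 1] = (10+9+10)/3 = 29/3.
E[X | bag 2] = (11+7+4)/3 = 22/3.
E[X | bag 3] = (1+1+9+5)/4 = 4.
By the law of total expectation,
E[X] = (1/3)·(29/3) + (1/3)·(22/3) + (1/3)·(4) = 7.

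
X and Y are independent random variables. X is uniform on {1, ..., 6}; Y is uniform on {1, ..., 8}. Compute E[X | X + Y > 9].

P(X + Y > 9) = 5/16.
Summing X·P(x,y) over outcomes with X + Y > 9 gives 35/24.
E[X | X + Y > 9] = (35/24) / (5/16) = 14/3.

14/3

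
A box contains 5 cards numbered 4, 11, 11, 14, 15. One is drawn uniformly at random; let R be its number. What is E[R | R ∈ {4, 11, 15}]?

P(R ∈ {4, 11, 15}) = 4/5.
Σ over the event: 4·1/5 + 11·2/5 + 15·1/5 = 41/5.
E[R | R ∈ {4, 11, 15}] = (41/5) / (4/5) = 41/4.

41/4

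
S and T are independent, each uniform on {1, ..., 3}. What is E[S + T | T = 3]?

P(T = 3) = 1/3.
Summing (S+T)·P(x,y) over outcomes with T = 3 gives 5/3.
E[S + T | T = 3] = (5/3) / (1/3) = 5.

5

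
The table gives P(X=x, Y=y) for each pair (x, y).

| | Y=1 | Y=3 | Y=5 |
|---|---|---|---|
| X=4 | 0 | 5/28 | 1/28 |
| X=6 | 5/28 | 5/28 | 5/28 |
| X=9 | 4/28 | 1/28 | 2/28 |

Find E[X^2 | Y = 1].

56

P(Y = 1) = 9/28.
Σ X^2·P over the event = 36·(5/28) + 81·(4/28) = 18.
E[X^2 | Y = 1] = (18) / (9/28) = 56.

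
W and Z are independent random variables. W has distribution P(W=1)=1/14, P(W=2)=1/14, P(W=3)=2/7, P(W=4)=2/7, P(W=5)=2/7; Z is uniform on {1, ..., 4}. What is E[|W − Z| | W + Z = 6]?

P(W + Z = 6) = 13/56.
Summing |W−Z|·P(x,y) over outcomes with W + Z = 6 gives 13/28.
E[|W − Z| | W + Z = 6] = (13/28) / (13/56) = 2.

2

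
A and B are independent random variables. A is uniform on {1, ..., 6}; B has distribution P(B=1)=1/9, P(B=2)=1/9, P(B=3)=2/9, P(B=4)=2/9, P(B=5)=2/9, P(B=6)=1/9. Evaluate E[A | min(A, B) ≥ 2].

P(min(A, B) ≥ 2) = 20/27.
Summing A·P(x,y) over outcomes with min(A, B) ≥ 2 gives 80/27.
E[A | min(A, B) ≥ 2] = (80/27) / (20/27) = 4.

4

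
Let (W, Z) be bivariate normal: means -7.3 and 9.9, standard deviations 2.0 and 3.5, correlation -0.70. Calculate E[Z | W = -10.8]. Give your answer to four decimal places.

For a bivariate normal, E[Z | W=x] = μ_Z + ρ·(σ_Z/σ_W)·(x − μ_W).
E[Z | W=-10.8] = 9.9 + (-0.70)·(3.5/2.0)·(-10.8 − (-7.3)) = 9.9 + (-1.225)·(-3.5) = 14.1875.

14.1875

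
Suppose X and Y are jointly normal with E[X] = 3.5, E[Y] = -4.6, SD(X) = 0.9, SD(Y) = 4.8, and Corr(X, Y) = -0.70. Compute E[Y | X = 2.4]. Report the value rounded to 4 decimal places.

-0.4933

E[Y | X=x] = μ_Y + ρ(σ_Y/σ_X)(x − μ_X) for jointly normal variables.
E[Y | X=2.4] = -4.6 + (-0.70)·(4.8/0.9)·(2.4 − (3.5)) = -4.6 + (-3.73333)·(-1.1) = -0.4933.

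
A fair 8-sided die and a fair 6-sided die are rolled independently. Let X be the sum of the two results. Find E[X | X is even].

8

P(X is even) = 1/2.
Σ over the event: 2·1/48 + 4·1/16 + 6·5/48 + 8·1/8 + 10·5/48 + 12·1/16 + 14·1/48 = 4.
E[X | X is even] = (4) / (1/2) = 8.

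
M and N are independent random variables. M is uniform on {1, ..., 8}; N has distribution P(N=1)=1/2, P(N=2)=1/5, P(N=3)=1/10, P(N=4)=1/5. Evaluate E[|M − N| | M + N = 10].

4

P(M + N = 10) = 1/16.
Summing |M−N|·P(x,y) over outcomes with M + N = 10 gives 1/4.
E[|M − N| | M + N = 10] = (1/4) / (1/16) = 4.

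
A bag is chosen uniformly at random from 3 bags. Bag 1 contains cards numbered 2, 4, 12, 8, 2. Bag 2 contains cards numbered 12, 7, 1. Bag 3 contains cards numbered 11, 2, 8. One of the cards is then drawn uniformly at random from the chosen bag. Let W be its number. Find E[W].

E[W | bag 1] = (2+4+12+8+2)/5 = 28/5.
E[W | bag 2] = (12+7+1)/3 = 20/3.
E[W | bag 3] = (11+2+8)/3 = 7.
By the law of total expectation,
E[W] = (1/3)·(28/5) + (1/3)·(20/3) + (1/3)·(7) = 289/45.

289/45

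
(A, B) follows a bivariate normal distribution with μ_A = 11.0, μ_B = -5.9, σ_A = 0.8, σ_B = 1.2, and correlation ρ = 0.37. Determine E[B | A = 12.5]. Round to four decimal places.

For a bivariate normal, E[B | A=x] = μ_B + ρ·(σ_B/σ_A)·(x − μ_A).
E[B | A=12.5] = -5.9 + (0.37)·(1.2/0.8)·(12.5 − (11.0)) = -5.9 + (0.555)·(1.5) = -5.0675.

-5.0675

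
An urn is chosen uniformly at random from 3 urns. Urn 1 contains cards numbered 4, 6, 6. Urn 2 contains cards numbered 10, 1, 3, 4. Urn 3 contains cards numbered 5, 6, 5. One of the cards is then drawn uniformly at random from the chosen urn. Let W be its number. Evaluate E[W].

E[W | urn 1] = (4+6+6)/3 = 16/3.
E[W | urn 2] = (10+1+3+4)/4 = 9/2.
E[W | urn 3] = (5+6+5)/3 = 16/3.
E[W] = (1/3)·(16/3) + (1/3)·(9/2) + (1/3)·(16/3) = 91/18.

91/18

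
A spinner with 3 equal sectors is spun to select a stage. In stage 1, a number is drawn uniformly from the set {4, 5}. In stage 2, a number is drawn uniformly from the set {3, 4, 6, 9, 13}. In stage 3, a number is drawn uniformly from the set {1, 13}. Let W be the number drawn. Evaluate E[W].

E[W | stage 1] = (4+5)/2 = 9/2.
E[W | stage 2] = (3+4+6+9+13)/5 = 7.
E[W | stage 3] = (1+13)/2 = 7.
E[W] = (1/3)·(9/2) + (1/3)·(7) + (1/3)·(7) = 37/6.

37/6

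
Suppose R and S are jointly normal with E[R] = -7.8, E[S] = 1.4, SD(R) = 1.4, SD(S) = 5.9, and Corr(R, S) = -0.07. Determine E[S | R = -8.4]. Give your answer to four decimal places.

For a bivariate normal, E[S | R=x] = μ_S + ρ·(σ_S/σ_R)·(x − μ_R).
E[S | R=-8.4] = 1.4 + (-0.07)·(5.9/1.4)·(-8.4 − (-7.8)) = 1.4 + (-0.295)·(-0.6) = 1.5770.

1.5770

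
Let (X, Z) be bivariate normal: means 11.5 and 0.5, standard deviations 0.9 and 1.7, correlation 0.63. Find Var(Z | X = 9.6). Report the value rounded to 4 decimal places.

1.7430

Var(Z | X=x) = (1 − ρ²)·σ_Z².
Var(Z | X=9.6) = (1.7)²·(1 − (0.63)²) = 2.89·0.6031 = 1.7430.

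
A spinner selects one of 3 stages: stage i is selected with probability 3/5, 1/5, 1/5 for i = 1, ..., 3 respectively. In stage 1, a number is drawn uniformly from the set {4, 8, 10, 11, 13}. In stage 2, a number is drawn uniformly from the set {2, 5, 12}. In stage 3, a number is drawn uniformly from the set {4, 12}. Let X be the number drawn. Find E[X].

629/75

E[X | stage 1] = (4+8+10+11+13)/5 = 46/5.
E[X | stage 2] = (2+5+12)/3 = 19/3.
E[X | stage 3] = (4+12)/2 = 8.
E[X] = (3/5)·(46/5) + (1/5)·(19/3) + (1/5)·(8) = 629/75.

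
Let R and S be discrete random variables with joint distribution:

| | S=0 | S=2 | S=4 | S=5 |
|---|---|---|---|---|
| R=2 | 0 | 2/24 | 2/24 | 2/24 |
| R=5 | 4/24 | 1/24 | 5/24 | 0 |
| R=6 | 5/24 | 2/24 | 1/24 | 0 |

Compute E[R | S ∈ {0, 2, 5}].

75/16

P(S ∈ {0, 2, 5}) = 2/3.
Σ R·P over the event = 2·(2/24) + 2·(2/24) + 5·(4/24) + 5·(1/24) + 6·(5/24) + 6·(2/24) = 25/8.
E[R | S ∈ {0, 2, 5}] = (25/8) / (2/3) = 75/16.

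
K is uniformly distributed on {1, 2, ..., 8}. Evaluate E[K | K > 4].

Given K > 4, K is equally likely to be any of {5, 6, 7, 8}.
E[K | K > 4] = (5 + 6 + 7 + 8) / 4 = 13/2.

13/2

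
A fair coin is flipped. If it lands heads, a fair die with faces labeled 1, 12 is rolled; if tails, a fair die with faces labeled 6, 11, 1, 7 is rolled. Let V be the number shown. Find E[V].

E[V | heads] = (1+12)/2 = 13/2.
E[V | tails] = (6+11+1+7)/4 = 25/4.
E[V] = (1/2)·(13/2) + (1/2)·(25/4) = 51/8.

51/8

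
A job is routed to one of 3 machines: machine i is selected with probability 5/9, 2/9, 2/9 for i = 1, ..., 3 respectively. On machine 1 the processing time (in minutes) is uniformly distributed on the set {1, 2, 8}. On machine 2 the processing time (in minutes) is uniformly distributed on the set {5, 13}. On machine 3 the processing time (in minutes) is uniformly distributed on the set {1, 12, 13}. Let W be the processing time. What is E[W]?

E[W | machine 1] = (1+2+8)/3 = 11/3.
E[W | machine 2] = (5+13)/2 = 9.
E[W | machine 3] = (1+12+13)/3 = 26/3.
E[W] = (5/9)·(11/3) + (2/9)·(9) + (2/9)·(26/3) = 161/27.

161/27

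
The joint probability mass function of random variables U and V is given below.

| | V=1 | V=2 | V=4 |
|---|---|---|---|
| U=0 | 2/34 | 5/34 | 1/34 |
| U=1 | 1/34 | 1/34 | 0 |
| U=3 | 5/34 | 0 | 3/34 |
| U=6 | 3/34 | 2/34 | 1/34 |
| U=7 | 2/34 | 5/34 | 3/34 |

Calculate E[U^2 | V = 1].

P(V = 1) = 13/34.
Summing U^2·P(U=x,V=y) over the conditioning event gives 126/17.
E[U^2 | V = 1] = (126/17) / (13/34) = 252/13.

252/13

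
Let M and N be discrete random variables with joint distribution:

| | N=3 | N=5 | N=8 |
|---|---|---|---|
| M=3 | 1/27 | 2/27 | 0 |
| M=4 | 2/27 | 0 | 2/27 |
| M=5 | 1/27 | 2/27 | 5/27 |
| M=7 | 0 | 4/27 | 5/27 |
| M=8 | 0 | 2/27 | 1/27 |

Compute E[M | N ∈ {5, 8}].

136/23

P(N ∈ {5, 8}) = 23/27.
Summing M·P(M=x,N=y) over the conditioning event gives 136/27.
E[M | N ∈ {5, 8}] = (136/27) / (23/27) = 136/23.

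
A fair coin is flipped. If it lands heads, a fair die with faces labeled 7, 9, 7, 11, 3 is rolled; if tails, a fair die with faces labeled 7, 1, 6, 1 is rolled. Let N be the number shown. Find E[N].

E[N | heads] = (7+9+7+11+3)/5 = 37/5.
E[N | tails] = (7+1+6+1)/4 = 15/4.
By the law of total expectation,
E[N] = (1/2)·(37/5) + (1/2)·(15/4) = 223/40.

223/40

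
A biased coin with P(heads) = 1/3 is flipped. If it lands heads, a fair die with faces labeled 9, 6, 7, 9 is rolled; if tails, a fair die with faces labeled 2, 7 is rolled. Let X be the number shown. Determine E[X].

E[X | heads] = (9+6+7+9)/4 = 31/4.
E[X | tails] = (2+7)/2 = 9/2.
E[X] = (1/3)·(31/4) + (2/3)·(9/2) = 67/12.

67/12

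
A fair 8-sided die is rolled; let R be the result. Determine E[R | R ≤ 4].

Given R ≤ 4, R is equally likely to be any of {1, 2, 3, 4}.
E[R | R ≤ 4] = (1 + 2 + 3 + 4) / 4 = 5/2.

5/2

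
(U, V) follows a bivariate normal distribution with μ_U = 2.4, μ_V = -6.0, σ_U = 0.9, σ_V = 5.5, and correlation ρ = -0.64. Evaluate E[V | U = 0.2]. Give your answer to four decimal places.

For a bivariate normal, E[V | U=x] = μ_V + ρ·(σ_V/σ_U)·(x − μ_U).
E[V | U=0.2] = -6.0 + (-0.64)·(5.5/0.9)·(0.2 − (2.4)) = -6.0 + (-3.9111)·(-2.2) = 2.6044.

2.6044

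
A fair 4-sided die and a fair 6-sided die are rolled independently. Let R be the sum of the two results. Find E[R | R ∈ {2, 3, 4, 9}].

P(R ∈ {2, 3, 4, 9}) = 1/3.
Σ over the event: 2·1/24 + 3·1/12 + 4·1/8 + 9·1/12 = 19/12.
E[R | R ∈ {2, 3, 4, 9}] = (19/12) / (1/3) = 19/4.

19/4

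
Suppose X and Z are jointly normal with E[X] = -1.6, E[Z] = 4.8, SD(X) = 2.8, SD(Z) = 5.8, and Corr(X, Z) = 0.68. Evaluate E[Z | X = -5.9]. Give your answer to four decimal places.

-1.2569

The regression of Z on X has slope ρ·σ_Z/σ_X and passes through (μ_X, μ_Z).
E[Z | X=-5.9] = 4.8 + (0.68)·(5.8/2.8)·(-5.9 − (-1.6)) = 4.8 + (1.40857)·(-4.3) = -1.2569.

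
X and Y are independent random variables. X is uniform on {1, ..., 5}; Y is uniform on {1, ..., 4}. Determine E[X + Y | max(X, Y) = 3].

P(max(X, Y) = 3) = 1/4.
Summing (X+Y)·P(x,y) over outcomes with max(X, Y) = 3 gives 6/5.
E[X + Y | max(X, Y) = 3] = (6/5) / (1/4) = 24/5.

24/5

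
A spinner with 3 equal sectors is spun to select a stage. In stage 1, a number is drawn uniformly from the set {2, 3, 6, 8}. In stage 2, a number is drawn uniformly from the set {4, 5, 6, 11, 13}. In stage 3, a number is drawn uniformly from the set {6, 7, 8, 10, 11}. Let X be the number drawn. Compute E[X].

419/60

E[X | stage 1] = (2+3+6+8)/4 = 19/4.
E[X | stage 2] = (4+5+6+11+13)/5 = 39/5.
E[X | stage 3] = (6+7+8+10+11)/5 = 42/5.
By the law of total expectation,
E[X] = (1/3)·(19/4) + (1/3)·(39/5) + (1/3)·(42/5) = 419/60.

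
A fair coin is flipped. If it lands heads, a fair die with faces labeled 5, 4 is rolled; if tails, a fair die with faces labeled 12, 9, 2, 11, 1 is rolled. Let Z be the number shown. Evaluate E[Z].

23/4

E[Z | heads] = (5+4)/2 = 9/2.
E[Z | tails] = (12+9+2+11+1)/5 = 7.
E[Z] = (1/2)·(9/2) + (1/2)·(7) = 23/4.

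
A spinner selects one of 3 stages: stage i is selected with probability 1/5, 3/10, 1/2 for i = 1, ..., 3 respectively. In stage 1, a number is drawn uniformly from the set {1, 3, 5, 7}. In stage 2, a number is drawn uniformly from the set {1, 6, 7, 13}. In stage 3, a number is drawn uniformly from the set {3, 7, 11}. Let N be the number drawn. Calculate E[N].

E[N | stage 1] = (1+3+5+7)/4 = 4.
E[N | stage 2] = (1+6+7+13)/4 = 27/4.
E[N | stage 3] = (3+7+11)/3 = 7.
E[N] = (1/5)·(4) + (3/10)·(27/4) + (1/2)·(7) = 253/40.

253/40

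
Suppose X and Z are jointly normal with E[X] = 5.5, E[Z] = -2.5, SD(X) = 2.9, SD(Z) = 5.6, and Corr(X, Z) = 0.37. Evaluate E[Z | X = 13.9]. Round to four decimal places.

E[Z | X=x] = μ_Z + ρ(σ_Z/σ_X)(x − μ_X) for jointly normal variables.
E[Z | X=13.9] = -2.5 + (0.37)·(5.6/2.9)·(13.9 − (5.5)) = -2.5 + (0.714483)·(8.4) = 3.5017.

3.5017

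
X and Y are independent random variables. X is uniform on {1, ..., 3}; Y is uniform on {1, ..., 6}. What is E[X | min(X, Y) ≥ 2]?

P(min(X, Y) ≥ 2) = 5/9.
Summing X·P(x,y) over outcomes with min(X, Y) ≥ 2 gives 25/18.
E[X | min(X, Y) ≥ 2] = (25/18) / (5/9) = 5/2.

5/2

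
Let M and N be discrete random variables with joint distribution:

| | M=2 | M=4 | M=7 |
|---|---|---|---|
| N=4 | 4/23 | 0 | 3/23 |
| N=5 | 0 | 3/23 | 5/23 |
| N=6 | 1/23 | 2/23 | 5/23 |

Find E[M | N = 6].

P(N = 6) = 8/23.
Σ M·P over the event = 2·(1/23) + 4·(2/23) + 7·(5/23) = 45/23.
E[M | N = 6] = (45/23) / (8/23) = 45/8.

45/8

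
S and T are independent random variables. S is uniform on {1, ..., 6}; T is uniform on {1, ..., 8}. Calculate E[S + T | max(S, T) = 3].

Outcomes with max(S, T) = 3: (1,3), (2,3), (3,1), (3,2), (3,3), each with probability 1/48.
E[S + T | max(S, T) = 3] = (4 + 5 + 4 + 5 + 6) / 5 = 24/5.

24/5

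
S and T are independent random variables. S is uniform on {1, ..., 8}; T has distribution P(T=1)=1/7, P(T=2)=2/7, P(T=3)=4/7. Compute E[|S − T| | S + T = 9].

P(S + T = 9) = 1/8.
Summing |S−T|·P(x,y) over outcomes with S + T = 9 gives 29/56.
E[|S − T| | S + T = 9] = (29/56) / (1/8) = 29/7.

29/7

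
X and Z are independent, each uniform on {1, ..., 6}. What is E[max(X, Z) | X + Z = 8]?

26/5

P(X + Z = 8) = 5/36.
Summing max(X,Z)·P(x,y) over outcomes with X + Z = 8 gives 13/18.
E[max(X, Z) | X + Z = 8] = (13/18) / (5/36) = 26/5.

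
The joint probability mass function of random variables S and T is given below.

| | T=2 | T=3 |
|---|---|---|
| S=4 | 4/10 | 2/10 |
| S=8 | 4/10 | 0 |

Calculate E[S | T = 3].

4

P(T = 3) = 1/5.
Σ S·P over the event = 4·(2/10) = 4/5.
E[S | T = 3] = (4/5) / (1/5) = 4.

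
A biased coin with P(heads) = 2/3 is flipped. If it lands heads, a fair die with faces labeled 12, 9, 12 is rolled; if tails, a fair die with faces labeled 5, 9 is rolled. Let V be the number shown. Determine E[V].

29/3

E[V | heads] = (12+9+12)/3 = 11.
E[V | tails] = (5+9)/2 = 7.
E[V] = (2/3)·(11) + (1/3)·(7) = 29/3.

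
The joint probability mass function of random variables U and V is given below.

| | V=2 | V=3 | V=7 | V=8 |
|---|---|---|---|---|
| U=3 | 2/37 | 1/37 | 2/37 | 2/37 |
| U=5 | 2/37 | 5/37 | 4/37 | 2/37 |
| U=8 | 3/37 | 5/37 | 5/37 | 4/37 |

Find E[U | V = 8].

6

P(V = 8) = 8/37.
Summing U·P(U=x,V=y) over the conditioning event gives 48/37.
E[U | V = 8] = (48/37) / (8/37) = 6.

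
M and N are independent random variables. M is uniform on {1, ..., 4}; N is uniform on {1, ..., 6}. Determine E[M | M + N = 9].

7/2

Outcomes with M + N = 9: (3,6), (4,5), each with probability 1/24.
E[M | M + N = 9] = (3 + 4) / 2 = 7/2.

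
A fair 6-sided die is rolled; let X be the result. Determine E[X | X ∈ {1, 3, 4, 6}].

7/2

P(X ∈ {1, 3, 4, 6}) = 2/3.
Σ over the event: 1·1/6 + 3·1/6 + 4·1/6 + 6·1/6 = 7/3.
E[X | X ∈ {1, 3, 4, 6}] = (7/3) / (2/3) = 7/2.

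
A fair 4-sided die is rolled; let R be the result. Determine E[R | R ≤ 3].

2

Given R ≤ 3, R is equally likely to be any of {1, 2, 3}.
E[R | R ≤ 3] = (1 + 2 + 3) / 3 = 2.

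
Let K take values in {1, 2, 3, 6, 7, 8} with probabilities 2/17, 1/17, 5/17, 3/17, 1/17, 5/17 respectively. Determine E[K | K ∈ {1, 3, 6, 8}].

P(K ∈ {1, 3, 6, 8}) = 15/17.
Σ over the event: 1·2/17 + 3·5/17 + 6·3/17 + 8·5/17 = 75/17.
E[K | K ∈ {1, 3, 6, 8}] = (75/17) / (15/17) = 5.

5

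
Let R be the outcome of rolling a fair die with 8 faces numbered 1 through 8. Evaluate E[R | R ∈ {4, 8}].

P(R ∈ {4, 8}) = 1/4.
Σ over the event: 4·1/8 + 8·1/8 = 3/2.
E[R | R ∈ {4, 8}] = (3/2) / (1/4) = 6.

6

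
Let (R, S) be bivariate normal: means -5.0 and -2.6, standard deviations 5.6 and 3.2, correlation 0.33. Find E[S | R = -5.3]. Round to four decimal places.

-2.6566

E[S | R=x] = μ_S + ρ(σ_S/σ_R)(x − μ_R) for jointly normal variables.
E[S | R=-5.3] = -2.6 + (0.33)·(3.2/5.6)·(-5.3 − (-5.0)) = -2.6 + (0.18857)·(-0.3) = -2.6566.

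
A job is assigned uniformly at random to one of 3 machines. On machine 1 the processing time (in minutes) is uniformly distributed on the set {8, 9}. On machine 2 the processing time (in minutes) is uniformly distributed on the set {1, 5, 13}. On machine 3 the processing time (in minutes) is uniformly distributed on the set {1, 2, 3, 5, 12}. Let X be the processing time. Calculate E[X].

E[X | machine 1] = (8+9)/2 = 17/2.
E[X | machine 2] = (1+5+13)/3 = 19/3.
E[X | machine 3] = (1+2+3+5+12)/5 = 23/5.
E[X] = (1/3)·(17/2) + (1/3)·(19/3) + (1/3)·(23/5) = 583/90.

583/90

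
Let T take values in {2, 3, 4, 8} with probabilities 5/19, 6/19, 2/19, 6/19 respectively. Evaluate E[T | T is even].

P(T is even) = 13/19.
Σ over the event: 2·5/19 + 4·2/19 + 8·6/19 = 66/19.
E[T | T is even] = (66/19) / (13/19) = 66/13.

66/13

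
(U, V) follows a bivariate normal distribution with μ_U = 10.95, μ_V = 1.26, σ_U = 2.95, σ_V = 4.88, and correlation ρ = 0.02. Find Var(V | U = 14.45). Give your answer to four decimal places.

23.8049

The conditional variance in a bivariate normal is σ_V²(1 − ρ²), independent of x.
Var(V | U=14.45) = (4.88)²·(1 − (0.02)²) = 23.8144·0.9996 = 23.8049.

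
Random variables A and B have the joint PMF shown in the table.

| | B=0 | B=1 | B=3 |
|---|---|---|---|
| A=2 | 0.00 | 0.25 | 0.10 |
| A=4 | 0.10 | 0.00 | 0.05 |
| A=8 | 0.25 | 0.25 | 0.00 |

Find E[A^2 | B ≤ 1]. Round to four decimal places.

P(B ≤ 1) = 0.85.
Σ A^2·P over the event = 4·(0.25) + 16·(0.10) + 64·(0.25) + 64·(0.25) = 34.60.
E[A^2 | B ≤ 1] = (34.60) / (0.85) = 40.7059.

40.7059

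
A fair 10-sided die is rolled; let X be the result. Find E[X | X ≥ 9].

Given X ≥ 9, X is equally likely to be any of {9, 10}.
E[X | X ≥ 9] = (9 + 10) / 2 = 19/2.

19/2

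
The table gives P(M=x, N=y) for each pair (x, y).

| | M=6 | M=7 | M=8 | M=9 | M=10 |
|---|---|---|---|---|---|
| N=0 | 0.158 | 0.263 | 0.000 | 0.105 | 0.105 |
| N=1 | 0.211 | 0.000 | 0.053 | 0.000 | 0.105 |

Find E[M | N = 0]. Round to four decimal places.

7.5816

P(N = 0) = 0.631.
Summing M·P(M=x,N=y) over the conditioning event gives 4.784.
E[M | N = 0] = (4.784) / (0.631) = 7.5816.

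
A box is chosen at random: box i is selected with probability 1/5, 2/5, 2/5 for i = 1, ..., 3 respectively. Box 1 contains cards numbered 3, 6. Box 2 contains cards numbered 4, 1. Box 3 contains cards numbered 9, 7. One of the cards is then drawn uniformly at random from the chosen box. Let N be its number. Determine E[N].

E[N | box 1] = (3+6)/2 = 9/2.
E[N | box 2] = (4+1)/2 = 5/2.
E[N | box 3] = (9+7)/2 = 8.
By the law of total expectation,
E[N] = (1/5)·(9/2) + (2/5)·(5/2) + (2/5)·(8) = 51/10.

51/10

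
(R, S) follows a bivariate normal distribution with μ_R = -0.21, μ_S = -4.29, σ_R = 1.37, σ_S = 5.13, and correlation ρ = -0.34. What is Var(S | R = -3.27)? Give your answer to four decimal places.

For a bivariate normal, Var(S | R=x) = σ_S²(1 − ρ²).
Var(S | R=-3.27) = (5.13)²·(1 − (-0.34)²) = 26.3169·0.8844 = 23.2747.

23.2747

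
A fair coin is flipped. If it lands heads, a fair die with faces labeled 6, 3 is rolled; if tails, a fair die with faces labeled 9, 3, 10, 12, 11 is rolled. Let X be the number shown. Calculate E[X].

E[X | heads] = (6+3)/2 = 9/2.
E[X | tails] = (9+3+10+12+11)/5 = 9.
E[X] = (1/2)·(9/2) + (1/2)·(9) = 27/4.

27/4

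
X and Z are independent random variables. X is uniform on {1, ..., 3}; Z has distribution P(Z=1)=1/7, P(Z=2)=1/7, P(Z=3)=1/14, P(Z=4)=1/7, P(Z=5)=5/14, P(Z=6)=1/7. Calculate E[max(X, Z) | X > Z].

P(X > Z) = 1/7.
Summing max(X,Z)·P(x,y) over outcomes with X > Z gives 8/21.
E[max(X, Z) | X > Z] = (8/21) / (1/7) = 8/3.

8/3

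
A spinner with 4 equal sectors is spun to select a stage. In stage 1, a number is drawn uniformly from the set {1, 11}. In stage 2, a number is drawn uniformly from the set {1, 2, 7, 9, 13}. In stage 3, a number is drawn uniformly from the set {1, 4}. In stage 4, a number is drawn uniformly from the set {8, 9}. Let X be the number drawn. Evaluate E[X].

117/20

E[X | stage 1] = (1+11)/2 = 6.
E[X | stage 2] = (1+2+7+9+13)/5 = 32/5.
E[X | stage 3] = (1+4)/2 = 5/2.
E[X | stage 4] = (8+9)/2 = 17/2.
E[X] = (1/4)·(6) + (1/4)·(32/5) + (1/4)·(5/2) + (1/4)·(17/2) = 117/20.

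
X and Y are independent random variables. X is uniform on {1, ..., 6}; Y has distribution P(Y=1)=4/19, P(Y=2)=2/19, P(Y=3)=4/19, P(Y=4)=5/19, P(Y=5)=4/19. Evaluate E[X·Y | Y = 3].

P(Y = 3) = 4/19.
Summing XY·P(x,y) over outcomes with Y = 3 gives 42/19.
E[X·Y | Y = 3] = (42/19) / (4/19) = 21/2.

21/2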